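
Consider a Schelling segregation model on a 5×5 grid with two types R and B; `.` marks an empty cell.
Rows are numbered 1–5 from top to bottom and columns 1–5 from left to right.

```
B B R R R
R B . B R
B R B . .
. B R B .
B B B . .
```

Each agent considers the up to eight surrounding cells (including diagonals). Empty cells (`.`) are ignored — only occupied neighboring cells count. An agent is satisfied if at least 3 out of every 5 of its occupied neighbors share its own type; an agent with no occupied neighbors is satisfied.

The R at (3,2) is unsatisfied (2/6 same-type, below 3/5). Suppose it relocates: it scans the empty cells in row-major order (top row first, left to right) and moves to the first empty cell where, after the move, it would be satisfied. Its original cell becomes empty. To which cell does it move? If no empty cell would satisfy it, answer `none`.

Vacating (3,2). Empty cells in order:
  (2,3): 2/6 same-type → still unsatisfied.
  (3,4): 2/5 same-type → still unsatisfied.
  (3,5): 1/3 same-type → still unsatisfied.
  (4,1): 0/4 same-type → still unsatisfied.
  (4,5): 0/1 same-type → still unsatisfied.
  (5,4): 1/3 same-type → still unsatisfied.
  (5,5): 0/1 same-type → still unsatisfied.

none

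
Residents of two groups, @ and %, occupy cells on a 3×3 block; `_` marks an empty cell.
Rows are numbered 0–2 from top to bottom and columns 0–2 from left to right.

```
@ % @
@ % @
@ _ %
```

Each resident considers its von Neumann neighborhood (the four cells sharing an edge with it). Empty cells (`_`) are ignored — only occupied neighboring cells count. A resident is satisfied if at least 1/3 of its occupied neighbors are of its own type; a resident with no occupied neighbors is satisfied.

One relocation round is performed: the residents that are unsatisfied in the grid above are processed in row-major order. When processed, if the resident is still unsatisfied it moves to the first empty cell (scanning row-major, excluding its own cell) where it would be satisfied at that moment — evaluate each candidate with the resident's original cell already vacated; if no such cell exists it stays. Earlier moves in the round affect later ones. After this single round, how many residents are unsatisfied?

0

Initially unsatisfied (in order): (2,2).
  (2,2) → (2,1).
Resulting grid:
@ % @
@ % @
@ % _
All satisfied now.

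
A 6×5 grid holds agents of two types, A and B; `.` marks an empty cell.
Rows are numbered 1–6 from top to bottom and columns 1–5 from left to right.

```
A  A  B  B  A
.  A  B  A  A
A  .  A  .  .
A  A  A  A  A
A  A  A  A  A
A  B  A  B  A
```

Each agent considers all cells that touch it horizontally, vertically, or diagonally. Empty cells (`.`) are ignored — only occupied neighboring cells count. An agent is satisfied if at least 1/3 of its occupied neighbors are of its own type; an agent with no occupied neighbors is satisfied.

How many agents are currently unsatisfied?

2

Row 1: (1,1)A 2/2 ok · (1,2)A 2/4 ok · (1,3)B 2/5 ok · (1,4)B 2/5 ok · (1,5)A 2/3 ok
Row 2: (2,2)A 4/6 ok · (2,3)B 2/6 ok · (2,4)A 3/6 ok · (2,5)A 2/3 ok
Row 3: (3,1)A 3/3 ok · (3,3)A 5/6 ok
Row 4: (4,1)A 4/4 ok · (4,2)A 7/7 ok · (4,3)A 6/6 ok · (4,4)A 6/6 ok · (4,5)A 3/3 ok
Row 5: (5,1)A 4/5 ok · (5,2)A 7/8 ok · (5,3)A 6/8 ok · (5,4)A 7/8 ok · (5,5)A 4/5 ok
Row 6: (6,1)A 2/3 ok · (6,2)B 0/5 unhappy · (6,3)A 3/5 ok · (6,4)B 0/5 unhappy · (6,5)A 2/3 ok
Unsatisfied: (6,2), (6,4) — 2 in total.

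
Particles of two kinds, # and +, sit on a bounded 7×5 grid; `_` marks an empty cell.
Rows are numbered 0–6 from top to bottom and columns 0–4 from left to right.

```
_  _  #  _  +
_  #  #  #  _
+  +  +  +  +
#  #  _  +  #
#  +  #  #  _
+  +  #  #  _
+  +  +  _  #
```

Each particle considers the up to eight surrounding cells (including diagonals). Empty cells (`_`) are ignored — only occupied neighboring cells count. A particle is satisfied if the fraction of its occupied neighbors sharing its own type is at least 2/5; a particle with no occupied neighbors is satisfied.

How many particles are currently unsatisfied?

Row 0: (0,2)# 3/3 satisfied · (0,4)+ 0/1 not
Row 1: (1,1)# 2/5 satisfied · (1,2)# 3/6 satisfied · (1,3)# 2/6 not
Row 2: (2,0)+ 1/4 not · (2,1)+ 2/6 not · (2,2)+ 3/7 satisfied · (2,3)+ 3/6 satisfied · (2,4)+ 2/4 satisfied
Row 3: (3,0)# 2/5 satisfied · (3,1)# 3/7 satisfied · (3,3)+ 3/6 satisfied · (3,4)# 1/4 not
Row 4: (4,0)# 2/5 satisfied · (4,1)+ 2/7 not · (4,2)# 4/7 satisfied · (4,3)# 4/5 satisfied
Row 5: (5,0)+ 4/5 satisfied · (5,1)+ 5/8 satisfied · (5,2)# 3/7 satisfied · (5,3)# 4/5 satisfied
Row 6: (6,0)+ 3/3 satisfied · (6,1)+ 4/5 satisfied · (6,2)+ 2/4 satisfied · (6,4)# 1/1 satisfied
Unsatisfied: (0,4), (1,3), (2,0), (2,1), (3,4), (4,1) — 6 in total.

6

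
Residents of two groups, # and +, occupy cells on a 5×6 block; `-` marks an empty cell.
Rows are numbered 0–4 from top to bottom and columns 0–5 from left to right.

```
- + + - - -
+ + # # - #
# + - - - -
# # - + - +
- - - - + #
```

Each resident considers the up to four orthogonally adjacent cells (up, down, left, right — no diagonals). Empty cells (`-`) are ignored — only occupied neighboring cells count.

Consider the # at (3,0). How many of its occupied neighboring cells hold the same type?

Occupied neighbors of (3,0): (2,0)=#, (3,1)=#.
Same type (#): 2 of 2.

2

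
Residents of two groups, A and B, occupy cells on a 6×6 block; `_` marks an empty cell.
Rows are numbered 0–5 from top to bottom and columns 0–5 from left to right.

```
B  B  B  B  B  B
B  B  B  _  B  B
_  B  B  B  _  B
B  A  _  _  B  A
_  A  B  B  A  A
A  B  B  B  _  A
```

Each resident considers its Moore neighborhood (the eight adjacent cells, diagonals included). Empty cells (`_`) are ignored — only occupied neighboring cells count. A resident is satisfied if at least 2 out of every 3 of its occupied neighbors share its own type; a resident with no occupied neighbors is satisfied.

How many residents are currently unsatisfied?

8

(0,0)B 3/3 ✓
(0,1)B 5/5 ✓
(0,2)B 4/4 ✓
(0,3)B 4/4 ✓
(0,4)B 4/4 ✓
(0,5)B 3/3 ✓
(1,0)B 4/4 ✓
(1,1)B 7/7 ✓
(1,2)B 7/7 ✓
(1,4)B 6/6 ✓
(1,5)B 4/4 ✓
(2,1)B 5/6 ✓
(2,2)B 4/5 ✓
(2,3)B 4/4 ✓
(2,5)B 3/4 ✓
(3,0)B 1/3 ✗
(3,1)A 1/5 ✗
(3,4)B 3/6 ✗
(3,5)A 2/4 ✗
(4,1)A 2/6 ✗
(4,2)B 4/6 ✓
(4,3)B 4/5 ✓
(4,4)A 3/6 ✗
(4,5)A 3/4 ✓
(5,0)A 1/2 ✗
(5,1)B 2/4 ✗
(5,2)B 4/5 ✓
(5,3)B 3/4 ✓
(5,5)A 2/2 ✓
Unsatisfied: (3,0), (3,1), (3,4), (3,5), (4,1), (4,4), (5,0), (5,1) — 8 in total.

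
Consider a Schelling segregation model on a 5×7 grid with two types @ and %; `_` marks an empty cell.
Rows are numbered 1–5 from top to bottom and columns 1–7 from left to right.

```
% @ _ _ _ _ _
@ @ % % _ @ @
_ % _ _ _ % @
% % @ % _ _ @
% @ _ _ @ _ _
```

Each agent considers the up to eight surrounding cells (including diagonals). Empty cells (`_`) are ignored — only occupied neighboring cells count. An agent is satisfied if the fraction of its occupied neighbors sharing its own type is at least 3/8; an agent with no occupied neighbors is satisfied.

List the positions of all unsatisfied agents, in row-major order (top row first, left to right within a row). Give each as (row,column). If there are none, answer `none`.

Row 1: (1,1)% 0/3 not · (1,2)@ 2/4 satisfied
Row 2: (2,1)@ 2/4 satisfied · (2,2)@ 2/5 satisfied · (2,3)% 2/4 satisfied · (2,4)% 1/1 satisfied · (2,6)@ 2/3 satisfied · (2,7)@ 2/3 satisfied
Row 3: (3,2)% 3/6 satisfied · (3,6)% 0/4 not · (3,7)@ 3/4 satisfied
Row 4: (4,1)% 3/4 satisfied · (4,2)% 3/5 satisfied · (4,3)@ 1/4 not · (4,4)% 0/2 not · (4,7)@ 1/2 satisfied
Row 5: (5,1)% 2/3 satisfied · (5,2)@ 1/4 not · (5,5)@ 0/1 not

(1,1), (3,6), (4,3), (4,4), (5,2), (5,5)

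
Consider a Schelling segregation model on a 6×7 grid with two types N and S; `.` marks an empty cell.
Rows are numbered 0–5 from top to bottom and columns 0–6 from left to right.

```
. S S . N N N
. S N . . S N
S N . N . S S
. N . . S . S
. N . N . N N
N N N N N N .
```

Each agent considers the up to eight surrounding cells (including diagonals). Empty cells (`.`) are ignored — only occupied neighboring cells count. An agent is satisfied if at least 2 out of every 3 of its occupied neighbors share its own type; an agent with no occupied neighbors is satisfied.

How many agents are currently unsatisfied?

Row 0: (0,1)S 2/3 ok · (0,2)S 2/3 ok · (0,4)N 1/2 unhappy · (0,5)N 3/4 ok · (0,6)N 2/3 ok
Row 1: (1,1)S 3/5 unhappy · (1,2)N 2/5 unhappy · (1,5)S 2/6 unhappy · (1,6)N 2/5 unhappy
Row 2: (2,0)S 1/3 unhappy · (2,1)N 2/4 unhappy · (2,3)N 1/2 unhappy · (2,5)S 4/5 ok · (2,6)S 3/4 ok
Row 3: (3,1)N 2/3 ok · (3,4)S 1/4 unhappy · (3,6)S 2/4 unhappy
Row 4: (4,1)N 4/4 ok · (4,3)N 3/4 ok · (4,5)N 3/5 unhappy · (4,6)N 2/3 ok
Row 5: (5,0)N 2/2 ok · (5,1)N 3/3 ok · (5,2)N 4/4 ok · (5,3)N 3/3 ok · (5,4)N 4/4 ok · (5,5)N 3/3 ok
Unsatisfied: (0,4), (1,1), (1,2), (1,5), (1,6), (2,0), (2,1), (2,3), (3,4), (3,6), (4,5) — 11 in total.

11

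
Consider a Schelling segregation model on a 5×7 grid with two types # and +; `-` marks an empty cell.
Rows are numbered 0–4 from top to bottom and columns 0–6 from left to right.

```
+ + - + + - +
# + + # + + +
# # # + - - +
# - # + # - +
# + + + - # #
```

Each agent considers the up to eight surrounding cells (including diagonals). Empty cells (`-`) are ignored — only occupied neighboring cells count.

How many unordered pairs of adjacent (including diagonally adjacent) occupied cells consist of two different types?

Scan each occupied cell's neighbors to the right and below (and the two forward diagonals) so each pair is counted once.
From row 0: 4 unlike of 15 pairs (running 4/15).
From row 1: 9 unlike of 19 pairs (running 13/34).
From row 2: 4 unlike of 12 pairs (running 17/46).
From row 3: 9 unlike of 13 pairs (running 26/59).
From row 4: 1 unlike of 4 pairs (running 27/63).
Total adjacent occupied pairs: 63; unlike-type pairs: 27.

27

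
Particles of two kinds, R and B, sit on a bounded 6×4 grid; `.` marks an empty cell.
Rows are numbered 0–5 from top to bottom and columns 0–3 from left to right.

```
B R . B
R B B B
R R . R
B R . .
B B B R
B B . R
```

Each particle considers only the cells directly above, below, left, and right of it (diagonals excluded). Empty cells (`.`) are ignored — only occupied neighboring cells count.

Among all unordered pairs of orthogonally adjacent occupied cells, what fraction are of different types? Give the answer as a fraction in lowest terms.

10/23

Scan each occupied cell's neighbors to the right and below so each pair is counted once.
From row 0: 3 unlike of 4 pairs (running 3/4).
From row 1: 3 unlike of 6 pairs (running 6/10).
From row 2: 1 unlike of 3 pairs (running 7/13).
From row 3: 2 unlike of 3 pairs (running 9/16).
From row 4: 1 unlike of 6 pairs (running 10/22).
From row 5: 0 unlike of 1 pairs (running 10/23).
Total adjacent occupied pairs: 23; unlike-type pairs: 10.
10/23 is already in lowest terms.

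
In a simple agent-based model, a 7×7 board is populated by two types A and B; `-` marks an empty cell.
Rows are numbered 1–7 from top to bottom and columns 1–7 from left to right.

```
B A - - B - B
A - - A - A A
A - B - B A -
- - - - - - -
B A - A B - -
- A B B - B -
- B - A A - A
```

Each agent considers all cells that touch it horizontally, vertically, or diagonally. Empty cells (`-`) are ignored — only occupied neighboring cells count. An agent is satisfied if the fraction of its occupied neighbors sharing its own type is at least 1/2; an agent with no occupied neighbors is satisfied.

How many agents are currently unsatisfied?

17

Row 1: (1,1)B 0/2 unhappy · (1,2)A 1/2 ok · (1,5)B 0/2 unhappy · (1,7)B 0/2 unhappy
Row 2: (2,1)A 2/3 ok · (2,4)A 0/3 unhappy · (2,6)A 2/5 unhappy · (2,7)A 2/3 ok
Row 3: (3,1)A 1/1 ok · (3,3)B 0/1 unhappy · (3,5)B 0/3 unhappy · (3,6)A 2/3 ok
Row 5: (5,1)B 0/2 unhappy · (5,2)A 1/3 unhappy · (5,4)A 0/3 unhappy · (5,5)B 2/3 ok
Row 6: (6,2)A 1/4 unhappy · (6,3)B 2/6 unhappy · (6,4)B 2/5 unhappy · (6,6)B 1/3 unhappy
Row 7: (7,2)B 1/2 ok · (7,4)A 1/3 unhappy · (7,5)A 1/3 unhappy · (7,7)A 0/1 unhappy
Unsatisfied: (1,1), (1,5), (1,7), (2,4), (2,6), (3,3), (3,5), (5,1), (5,2), (5,4), (6,2), (6,3), (6,4), (6,6), (7,4), (7,5), (7,7) — 17 in total.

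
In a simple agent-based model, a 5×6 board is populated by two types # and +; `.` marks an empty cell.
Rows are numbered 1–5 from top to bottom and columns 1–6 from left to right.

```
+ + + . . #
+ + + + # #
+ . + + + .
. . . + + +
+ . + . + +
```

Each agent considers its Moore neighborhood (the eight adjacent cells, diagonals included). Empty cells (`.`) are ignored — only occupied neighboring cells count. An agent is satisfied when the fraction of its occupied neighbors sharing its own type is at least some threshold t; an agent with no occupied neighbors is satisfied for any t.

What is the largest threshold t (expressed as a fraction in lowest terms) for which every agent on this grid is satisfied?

2/5

Row 1: (1,1)+ 3/3 · (1,2)+ 5/5 · (1,3)+ 4/4 · (1,6)# 2/2
Row 2: (2,1)+ 4/4 · (2,2)+ 7/7 · (2,3)+ 6/6 · (2,4)+ 5/6 · (2,5)# 2/5 · (2,6)# 2/3
Row 3: (3,1)+ 2/2 · (3,3)+ 5/5 · (3,4)+ 6/7 · (3,5)+ 5/7
Row 4: (4,4)+ 6/6 · (4,5)+ 6/6 · (4,6)+ 4/4
Row 5: (5,1)+ — no occupied neighbors · (5,3)+ 1/1 · (5,5)+ 4/4 · (5,6)+ 3/3
The smallest same-type fraction is 2/5 at (2,5), which reduces to 2/5. Any threshold above that leaves this agent unsatisfied.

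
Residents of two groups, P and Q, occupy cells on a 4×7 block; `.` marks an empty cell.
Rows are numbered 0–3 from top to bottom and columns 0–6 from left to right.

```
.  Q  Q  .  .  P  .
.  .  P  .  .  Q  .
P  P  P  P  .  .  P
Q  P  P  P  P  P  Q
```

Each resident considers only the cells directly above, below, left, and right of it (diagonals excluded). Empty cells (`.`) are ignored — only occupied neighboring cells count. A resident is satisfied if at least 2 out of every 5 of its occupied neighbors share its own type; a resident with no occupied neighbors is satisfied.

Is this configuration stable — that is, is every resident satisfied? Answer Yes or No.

Row 0: (0,1)Q 1/1 ✓ · (0,2)Q 1/2 ✓ · (0,5)P 0/1 ✗
Row 1: (1,2)P 1/2 ✓ · (1,5)Q 0/1 ✗
Row 2: (2,0)P 1/2 ✓ · (2,1)P 3/3 ✓ · (2,2)P 4/4 ✓ · (2,3)P 2/2 ✓ · (2,6)P 0/1 ✗
Row 3: (3,0)Q 0/2 ✗ · (3,1)P 2/3 ✓ · (3,2)P 3/3 ✓ · (3,3)P 3/3 ✓ · (3,4)P 2/2 ✓ · (3,5)P 1/2 ✓ · (3,6)Q 0/2 ✗
For instance (0,5) has only 0/1 same-type neighbors, below 2/5.

No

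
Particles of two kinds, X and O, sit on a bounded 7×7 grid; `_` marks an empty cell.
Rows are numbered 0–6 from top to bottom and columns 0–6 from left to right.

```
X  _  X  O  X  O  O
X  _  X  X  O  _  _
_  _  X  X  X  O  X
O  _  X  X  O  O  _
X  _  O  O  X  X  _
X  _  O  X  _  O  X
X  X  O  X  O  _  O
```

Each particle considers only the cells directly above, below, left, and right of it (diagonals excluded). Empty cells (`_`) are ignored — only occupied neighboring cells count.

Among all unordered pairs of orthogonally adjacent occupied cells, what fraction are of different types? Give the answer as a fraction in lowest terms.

Scan each occupied cell's neighbors to the right and below so each pair is counted once.
Row 0: X(0,0)–X(1,0)= X(0,2)–O(0,3)≠ X(0,2)–X(1,2)= O(0,3)–X(0,4)≠ O(0,3)–X(1,3)≠ X(0,4)–O(0,5)≠ X(0,4)–O(1,4)≠ O(0,5)–O(0,6)=  → 5/8 unlike.
Row 1: X(1,2)–X(1,3)= X(1,2)–X(2,2)= X(1,3)–O(1,4)≠ X(1,3)–X(2,3)= O(1,4)–X(2,4)≠  → 2/5 unlike.
Row 2: X(2,2)–X(2,3)= X(2,2)–X(3,2)= X(2,3)–X(2,4)= X(2,3)–X(3,3)= X(2,4)–O(2,5)≠ X(2,4)–O(3,4)≠ O(2,5)–X(2,6)≠ O(2,5)–O(3,5)=  → 3/8 unlike.
Row 3: O(3,0)–X(4,0)≠ X(3,2)–X(3,3)= X(3,2)–O(4,2)≠ X(3,3)–O(3,4)≠ X(3,3)–O(4,3)≠ O(3,4)–O(3,5)= O(3,4)–X(4,4)≠ O(3,5)–X(4,5)≠  → 6/8 unlike.
Row 4: X(4,0)–X(5,0)= O(4,2)–O(4,3)= O(4,2)–O(5,2)= O(4,3)–X(4,4)≠ O(4,3)–X(5,3)≠ X(4,4)–X(4,5)= X(4,5)–O(5,5)≠  → 3/7 unlike.
Row 5: X(5,0)–X(6,0)= O(5,2)–X(5,3)≠ O(5,2)–O(6,2)= X(5,3)–X(6,3)= O(5,5)–X(5,6)≠ X(5,6)–O(6,6)≠  → 3/6 unlike.
Row 6: X(6,0)–X(6,1)= X(6,1)–O(6,2)≠ O(6,2)–X(6,3)≠ X(6,3)–O(6,4)≠  → 3/4 unlike.
Total adjacent occupied pairs: 46; unlike-type pairs: 25.
25/46 is already in lowest terms.

25/46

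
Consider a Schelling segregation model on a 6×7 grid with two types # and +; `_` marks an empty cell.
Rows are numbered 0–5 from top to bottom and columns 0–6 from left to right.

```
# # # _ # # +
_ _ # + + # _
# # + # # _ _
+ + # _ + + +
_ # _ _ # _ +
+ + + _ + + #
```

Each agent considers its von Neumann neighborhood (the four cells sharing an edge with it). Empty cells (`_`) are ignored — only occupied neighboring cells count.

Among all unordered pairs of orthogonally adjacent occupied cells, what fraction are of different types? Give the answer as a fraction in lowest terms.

4/7

Scan each occupied cell's neighbors to the right and below so each pair is counted once.
From row 0: 2 unlike of 7 pairs (running 2/7).
From row 1: 5 unlike of 6 pairs (running 7/13).
From row 2: 6 unlike of 8 pairs (running 13/21).
From row 3: 3 unlike of 7 pairs (running 16/28).
From row 4: 3 unlike of 3 pairs (running 19/31).
From row 5: 1 unlike of 4 pairs (running 20/35).
Total adjacent occupied pairs: 35; unlike-type pairs: 20.
20/35 reduces to 4/7.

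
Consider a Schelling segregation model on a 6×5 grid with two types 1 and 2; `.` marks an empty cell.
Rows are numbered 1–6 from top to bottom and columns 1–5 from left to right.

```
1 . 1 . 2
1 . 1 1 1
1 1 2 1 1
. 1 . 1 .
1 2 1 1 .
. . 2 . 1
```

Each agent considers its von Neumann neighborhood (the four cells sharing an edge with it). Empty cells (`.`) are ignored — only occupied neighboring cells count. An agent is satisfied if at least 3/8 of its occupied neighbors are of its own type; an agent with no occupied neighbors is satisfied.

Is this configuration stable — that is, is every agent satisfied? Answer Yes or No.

No

Row 1: (1,1)1 1/1 ✓ · (1,3)1 1/1 ✓ · (1,5)2 0/1 ✗
Row 2: (2,1)1 2/2 ✓ · (2,3)1 2/3 ✓ · (2,4)1 3/3 ✓ · (2,5)1 2/3 ✓
Row 3: (3,1)1 2/2 ✓ · (3,2)1 2/3 ✓ · (3,3)2 0/3 ✗ · (3,4)1 3/4 ✓ · (3,5)1 2/2 ✓
Row 4: (4,2)1 1/2 ✓ · (4,4)1 2/2 ✓
Row 5: (5,1)1 0/1 ✗ · (5,2)2 0/3 ✗ · (5,3)1 1/3 ✗ · (5,4)1 2/2 ✓
Row 6: (6,3)2 0/1 ✗ · (6,5)1 0/0 ✓
For instance (1,5) has only 0/1 same-type neighbors, below 3/8.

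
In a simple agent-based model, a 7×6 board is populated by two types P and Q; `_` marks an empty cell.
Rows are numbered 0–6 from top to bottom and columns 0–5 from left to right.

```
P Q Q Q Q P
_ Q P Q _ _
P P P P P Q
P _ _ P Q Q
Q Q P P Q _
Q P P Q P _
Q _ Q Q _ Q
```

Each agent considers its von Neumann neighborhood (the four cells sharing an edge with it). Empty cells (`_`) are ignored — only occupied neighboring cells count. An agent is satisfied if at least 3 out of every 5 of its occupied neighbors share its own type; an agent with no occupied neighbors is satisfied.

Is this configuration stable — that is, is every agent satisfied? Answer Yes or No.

No

Row 0: (0,0)P 0/1 unhappy · (0,1)Q 2/3 ok · (0,2)Q 2/3 ok · (0,3)Q 3/3 ok · (0,4)Q 1/2 unhappy · (0,5)P 0/1 unhappy
Row 1: (1,1)Q 1/3 unhappy · (1,2)P 1/4 unhappy · (1,3)Q 1/3 unhappy
Row 2: (2,0)P 2/2 ok · (2,1)P 2/3 ok · (2,2)P 3/3 ok · (2,3)P 3/4 ok · (2,4)P 1/3 unhappy · (2,5)Q 1/2 unhappy
Row 3: (3,0)P 1/2 unhappy · (3,3)P 2/3 ok · (3,4)Q 2/4 unhappy · (3,5)Q 2/2 ok
Row 4: (4,0)Q 2/3 ok · (4,1)Q 1/3 unhappy · (4,2)P 2/3 ok · (4,3)P 2/4 unhappy · (4,4)Q 1/3 unhappy
Row 5: (5,0)Q 2/3 ok · (5,1)P 1/3 unhappy · (5,2)P 2/4 unhappy · (5,3)Q 1/4 unhappy · (5,4)P 0/2 unhappy
Row 6: (6,0)Q 1/1 ok · (6,2)Q 1/2 unhappy · (6,3)Q 2/2 ok · (6,5)Q 0/0 ok
For instance (0,0) has only 0/1 same-type neighbors, below 3/5.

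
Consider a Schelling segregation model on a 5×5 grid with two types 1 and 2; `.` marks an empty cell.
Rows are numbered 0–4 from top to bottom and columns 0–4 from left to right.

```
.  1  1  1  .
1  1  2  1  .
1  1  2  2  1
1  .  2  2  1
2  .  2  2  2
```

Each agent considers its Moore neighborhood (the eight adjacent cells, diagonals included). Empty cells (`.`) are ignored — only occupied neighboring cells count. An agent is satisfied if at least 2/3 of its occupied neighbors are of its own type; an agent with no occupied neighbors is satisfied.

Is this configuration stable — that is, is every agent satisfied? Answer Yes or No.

(0,1)1 3/4 satisfied
(0,2)1 4/5 satisfied
(0,3)1 2/3 satisfied
(1,0)1 4/4 satisfied
(1,1)1 5/7 satisfied
(1,2)2 2/8 not
(1,3)1 3/6 not
(2,0)1 4/4 satisfied
(2,1)1 4/7 not
(2,2)2 4/7 not
(2,3)2 4/7 not
(2,4)1 2/4 not
(3,0)1 2/3 satisfied
(3,2)2 5/6 satisfied
(3,3)2 6/8 satisfied
(3,4)1 1/5 not
(4,0)2 0/1 not
(4,2)2 3/3 satisfied
(4,3)2 4/5 satisfied
(4,4)2 2/3 satisfied
For instance (1,2) has only 2/8 same-type neighbors, below 2/3.

No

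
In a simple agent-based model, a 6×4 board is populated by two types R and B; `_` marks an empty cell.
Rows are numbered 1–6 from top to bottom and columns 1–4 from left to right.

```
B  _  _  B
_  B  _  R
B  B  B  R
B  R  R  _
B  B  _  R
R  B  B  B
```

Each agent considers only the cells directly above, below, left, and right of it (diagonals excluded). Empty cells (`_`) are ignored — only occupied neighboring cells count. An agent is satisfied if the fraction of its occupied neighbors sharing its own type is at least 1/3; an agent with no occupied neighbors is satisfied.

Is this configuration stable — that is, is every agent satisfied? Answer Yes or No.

No

(1,1)B 0/0 satisfied
(1,4)B 0/1 not
(2,2)B 1/1 satisfied
(2,4)R 1/2 satisfied
(3,1)B 2/2 satisfied
(3,2)B 3/4 satisfied
(3,3)B 1/3 satisfied
(3,4)R 1/2 satisfied
(4,1)B 2/3 satisfied
(4,2)R 1/4 not
(4,3)R 1/2 satisfied
(5,1)B 2/3 satisfied
(5,2)B 2/3 satisfied
(5,4)R 0/1 not
(6,1)R 0/2 not
(6,2)B 2/3 satisfied
(6,3)B 2/2 satisfied
(6,4)B 1/2 satisfied
For instance (1,4) has only 0/1 same-type neighbors, below 1/3.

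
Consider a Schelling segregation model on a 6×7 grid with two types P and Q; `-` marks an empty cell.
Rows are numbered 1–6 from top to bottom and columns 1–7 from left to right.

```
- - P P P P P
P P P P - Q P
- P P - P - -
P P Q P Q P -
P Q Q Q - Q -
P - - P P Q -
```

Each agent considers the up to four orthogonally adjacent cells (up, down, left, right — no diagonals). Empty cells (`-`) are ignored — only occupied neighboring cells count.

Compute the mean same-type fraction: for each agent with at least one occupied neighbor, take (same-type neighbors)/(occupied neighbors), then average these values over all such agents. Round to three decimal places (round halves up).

Row 1: (1,3)P 2/2 · (1,4)P 3/3 · (1,5)P 2/2 · (1,6)P 2/3 · (1,7)P 2/2
Row 2: (2,1)P 1/1 · (2,2)P 3/3 · (2,3)P 4/4 · (2,4)P 2/2 · (2,6)Q 0/2 · (2,7)P 1/2
Row 3: (3,2)P 3/3 · (3,3)P 2/3 · (3,5)P 0/1
Row 4: (4,1)P 2/2 · (4,2)P 2/4 · (4,3)Q 1/4 · (4,4)P 0/3 · (4,5)Q 0/3 · (4,6)P 0/2
Row 5: (5,1)P 2/3 · (5,2)Q 1/3 · (5,3)Q 3/3 · (5,4)Q 1/3 · (5,6)Q 1/2
Row 6: (6,1)P 1/1 · (6,4)P 1/2 · (6,5)P 1/2 · (6,6)Q 1/2
Sum over 29 agents: 2/2 + 3/3 + 2/2 + 2/3 + 2/2 + 1/1 + 3/3 + 4/4 + 2/2 + 0/2 + 1/2 + 3/3 + 2/3 + 0/1 + 2/2 + 2/4 + 1/4 + 0/3 + 0/3 + 0/2 + 2/3 + 1/3 + 3/3 + 1/3 + 1/2 + 1/1 + 1/2 + 1/2 + 1/2 = 215/12; mean = 215/12 ÷ 29 = 215/348 = 0.617816… → 0.618.

0.618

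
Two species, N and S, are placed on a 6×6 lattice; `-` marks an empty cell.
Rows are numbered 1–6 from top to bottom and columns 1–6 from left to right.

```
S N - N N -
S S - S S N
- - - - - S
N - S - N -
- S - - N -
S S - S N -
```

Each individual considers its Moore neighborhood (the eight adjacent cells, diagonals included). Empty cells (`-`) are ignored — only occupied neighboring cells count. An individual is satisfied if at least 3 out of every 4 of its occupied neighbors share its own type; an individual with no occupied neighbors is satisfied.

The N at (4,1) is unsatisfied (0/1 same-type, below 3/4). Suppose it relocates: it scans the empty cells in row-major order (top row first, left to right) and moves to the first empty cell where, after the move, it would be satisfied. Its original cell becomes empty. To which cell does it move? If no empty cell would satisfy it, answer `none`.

Vacating (4,1). Empty cells in order:
  (1,3): 2/4 same-type → still unsatisfied.
  (1,6): 2/3 same-type → still unsatisfied.
  (2,3): 2/4 same-type → still unsatisfied.
  (3,1): 0/2 same-type → still unsatisfied.
  (3,2): 0/3 same-type → still unsatisfied.
  (3,3): 0/3 same-type → still unsatisfied.
  (3,4): 1/4 same-type → still unsatisfied.
  (3,5): 2/5 same-type → still unsatisfied.
  (4,2): 0/2 same-type → still unsatisfied.
  (4,4): 2/3 same-type → still unsatisfied.
  (4,6): 2/3 same-type → still unsatisfied.
  (5,1): 0/3 same-type → still unsatisfied.
  (5,3): 0/4 same-type → still unsatisfied.
  (5,4): 3/5 same-type → still unsatisfied.
  (5,6): 3/3 same-type → satisfied — stop here.

(5,6)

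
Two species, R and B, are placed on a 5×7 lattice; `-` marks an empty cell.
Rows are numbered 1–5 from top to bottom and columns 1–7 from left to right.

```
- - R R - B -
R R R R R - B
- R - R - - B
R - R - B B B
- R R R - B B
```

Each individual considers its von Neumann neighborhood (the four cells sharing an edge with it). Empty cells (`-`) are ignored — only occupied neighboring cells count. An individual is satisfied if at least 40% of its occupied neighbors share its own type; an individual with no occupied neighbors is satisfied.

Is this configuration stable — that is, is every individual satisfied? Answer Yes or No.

Row 1: (1,3)R 2/2 ✓ · (1,4)R 2/2 ✓ · (1,6)B 0/0 ✓
Row 2: (2,1)R 1/1 ✓ · (2,2)R 3/3 ✓ · (2,3)R 3/3 ✓ · (2,4)R 4/4 ✓ · (2,5)R 1/1 ✓ · (2,7)B 1/1 ✓
Row 3: (3,2)R 1/1 ✓ · (3,4)R 1/1 ✓ · (3,7)B 2/2 ✓
Row 4: (4,1)R 0/0 ✓ · (4,3)R 1/1 ✓ · (4,5)B 1/1 ✓ · (4,6)B 3/3 ✓ · (4,7)B 3/3 ✓
Row 5: (5,2)R 1/1 ✓ · (5,3)R 3/3 ✓ · (5,4)R 1/1 ✓ · (5,6)B 2/2 ✓ · (5,7)B 2/2 ✓
All meet the threshold, so the configuration is stable.

Yes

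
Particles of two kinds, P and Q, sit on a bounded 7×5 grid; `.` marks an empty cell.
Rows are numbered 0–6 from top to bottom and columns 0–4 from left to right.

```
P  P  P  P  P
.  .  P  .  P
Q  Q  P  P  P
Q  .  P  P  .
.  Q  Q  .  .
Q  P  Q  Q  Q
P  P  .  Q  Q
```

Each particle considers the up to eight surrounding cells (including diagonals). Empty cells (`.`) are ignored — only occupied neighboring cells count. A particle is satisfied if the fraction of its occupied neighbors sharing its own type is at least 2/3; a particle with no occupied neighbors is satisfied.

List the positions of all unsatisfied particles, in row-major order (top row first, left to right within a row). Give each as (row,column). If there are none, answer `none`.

Row 0: (0,0)P 1/1 satisfied · (0,1)P 3/3 satisfied · (0,2)P 3/3 satisfied · (0,3)P 4/4 satisfied · (0,4)P 2/2 satisfied
Row 1: (1,2)P 5/6 satisfied · (1,4)P 4/4 satisfied
Row 2: (2,0)Q 2/2 satisfied · (2,1)Q 2/5 not · (2,2)P 4/5 satisfied · (2,3)P 6/6 satisfied · (2,4)P 3/3 satisfied
Row 3: (3,0)Q 3/3 satisfied · (3,2)P 3/6 not · (3,3)P 4/5 satisfied
Row 4: (4,1)Q 4/6 satisfied · (4,2)Q 3/6 not
Row 5: (5,0)Q 1/4 not · (5,1)P 2/6 not · (5,2)Q 4/6 satisfied · (5,3)Q 5/5 satisfied · (5,4)Q 3/3 satisfied
Row 6: (6,0)P 2/3 satisfied · (6,1)P 2/4 not · (6,3)Q 4/4 satisfied · (6,4)Q 3/3 satisfied

(2,1), (3,2), (4,2), (5,0), (5,1), (6,1)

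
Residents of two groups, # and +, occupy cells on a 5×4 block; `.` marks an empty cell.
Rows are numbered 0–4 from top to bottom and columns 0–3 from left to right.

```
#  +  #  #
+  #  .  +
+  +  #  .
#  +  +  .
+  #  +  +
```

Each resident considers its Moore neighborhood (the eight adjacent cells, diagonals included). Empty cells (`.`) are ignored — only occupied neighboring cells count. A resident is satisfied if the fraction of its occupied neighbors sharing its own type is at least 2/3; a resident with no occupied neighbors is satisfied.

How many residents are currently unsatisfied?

14

Row 0: (0,0)# 1/3 not · (0,1)+ 1/4 not · (0,2)# 2/4 not · (0,3)# 1/2 not
Row 1: (1,0)+ 3/5 not · (1,1)# 3/7 not · (1,3)+ 0/3 not
Row 2: (2,0)+ 3/5 not · (2,1)+ 4/7 not · (2,2)# 1/5 not
Row 3: (3,0)# 1/5 not · (3,1)+ 5/8 not · (3,2)+ 4/6 satisfied
Row 4: (4,0)+ 1/3 not · (4,1)# 1/5 not · (4,2)+ 3/4 satisfied · (4,3)+ 2/2 satisfied
Unsatisfied: (0,0), (0,1), (0,2), (0,3), (1,0), (1,1), (1,3), (2,0), (2,1), (2,2), (3,0), (3,1), (4,0), (4,1) — 14 in total.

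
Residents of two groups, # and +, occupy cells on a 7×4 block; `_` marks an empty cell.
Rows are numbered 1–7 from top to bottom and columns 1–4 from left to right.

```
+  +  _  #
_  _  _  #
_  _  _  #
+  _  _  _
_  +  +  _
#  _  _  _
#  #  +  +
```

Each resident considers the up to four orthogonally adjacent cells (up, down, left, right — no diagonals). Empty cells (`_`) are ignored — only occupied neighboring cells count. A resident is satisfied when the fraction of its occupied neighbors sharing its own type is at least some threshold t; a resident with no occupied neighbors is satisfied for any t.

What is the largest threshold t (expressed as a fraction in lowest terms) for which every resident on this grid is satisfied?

(1,1)+ 1/1
(1,2)+ 1/1
(1,4)# 1/1
(2,4)# 2/2
(3,4)# 1/1
(4,1)+ — no occupied neighbors
(5,2)+ 1/1
(5,3)+ 1/1
(6,1)# 1/1
(7,1)# 2/2
(7,2)# 1/2
(7,3)+ 1/2
(7,4)+ 1/1
The smallest same-type fraction is 1/2 at (7,2), which reduces to 1/2. Any threshold above that leaves this resident unsatisfied.

1/2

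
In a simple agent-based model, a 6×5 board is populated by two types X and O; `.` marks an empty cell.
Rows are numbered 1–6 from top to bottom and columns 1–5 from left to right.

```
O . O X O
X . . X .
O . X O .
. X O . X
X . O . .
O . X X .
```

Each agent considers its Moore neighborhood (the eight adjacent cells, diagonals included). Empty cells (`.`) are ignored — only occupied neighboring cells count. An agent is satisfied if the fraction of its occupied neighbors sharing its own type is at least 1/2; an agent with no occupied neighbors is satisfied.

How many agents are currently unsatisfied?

12

(1,1)O 0/1 ✗
(1,3)O 0/2 ✗
(1,4)X 1/3 ✗
(1,5)O 0/2 ✗
(2,1)X 0/2 ✗
(2,4)X 2/5 ✗
(3,1)O 0/2 ✗
(3,3)X 2/4 ✓
(3,4)O 1/4 ✗
(4,2)X 2/5 ✗
(4,3)O 2/4 ✓
(4,5)X 0/1 ✗
(5,1)X 1/2 ✓
(5,3)O 1/4 ✗
(6,1)O 0/1 ✗
(6,3)X 1/2 ✓
(6,4)X 1/2 ✓
Unsatisfied: (1,1), (1,3), (1,4), (1,5), (2,1), (2,4), (3,1), (3,4), (4,2), (4,5), (5,3), (6,1) — 12 in total.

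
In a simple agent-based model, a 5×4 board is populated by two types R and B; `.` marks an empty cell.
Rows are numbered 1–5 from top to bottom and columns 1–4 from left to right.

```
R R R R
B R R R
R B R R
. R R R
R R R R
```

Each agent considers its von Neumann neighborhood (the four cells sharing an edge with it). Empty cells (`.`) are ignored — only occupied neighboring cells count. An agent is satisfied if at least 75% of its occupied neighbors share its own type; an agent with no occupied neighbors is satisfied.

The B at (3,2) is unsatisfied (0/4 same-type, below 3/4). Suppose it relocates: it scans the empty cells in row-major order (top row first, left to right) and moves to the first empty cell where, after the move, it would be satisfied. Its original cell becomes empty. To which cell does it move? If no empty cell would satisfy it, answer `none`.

Vacating (3,2). Empty cells in order:
  (4,1): 0/3 same-type → still unsatisfied.

none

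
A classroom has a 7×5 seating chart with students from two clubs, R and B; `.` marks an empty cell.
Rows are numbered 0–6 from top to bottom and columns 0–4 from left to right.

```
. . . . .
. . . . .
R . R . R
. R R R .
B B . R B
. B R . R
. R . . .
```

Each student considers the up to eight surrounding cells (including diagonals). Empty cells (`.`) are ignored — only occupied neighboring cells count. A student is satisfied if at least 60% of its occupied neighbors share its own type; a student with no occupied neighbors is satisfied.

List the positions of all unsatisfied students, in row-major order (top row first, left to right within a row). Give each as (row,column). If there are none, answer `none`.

(4,1), (4,4), (5,1), (5,2), (5,4), (6,1)

(2,0)R 1/1 satisfied
(2,2)R 3/3 satisfied
(2,4)R 1/1 satisfied
(3,1)R 3/5 satisfied
(3,2)R 4/5 satisfied
(3,3)R 4/5 satisfied
(4,0)B 2/3 satisfied
(4,1)B 2/5 not
(4,3)R 4/5 satisfied
(4,4)B 0/3 not
(5,1)B 2/4 not
(5,2)R 2/4 not
(5,4)R 1/2 not
(6,1)R 1/2 not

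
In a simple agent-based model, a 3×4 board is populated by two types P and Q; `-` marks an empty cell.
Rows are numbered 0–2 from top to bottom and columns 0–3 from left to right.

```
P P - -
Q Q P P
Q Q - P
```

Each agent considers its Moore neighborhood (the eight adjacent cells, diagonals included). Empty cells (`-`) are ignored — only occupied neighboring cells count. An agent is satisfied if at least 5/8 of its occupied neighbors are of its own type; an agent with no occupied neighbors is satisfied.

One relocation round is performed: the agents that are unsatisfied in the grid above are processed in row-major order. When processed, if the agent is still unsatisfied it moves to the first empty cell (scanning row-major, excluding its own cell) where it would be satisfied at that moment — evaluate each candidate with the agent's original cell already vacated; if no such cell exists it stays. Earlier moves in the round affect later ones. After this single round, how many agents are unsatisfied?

Initially unsatisfied (in order): (0,0), (0,1), (1,0), (1,1), (1,2).
  (0,0) → (0,2).
  (0,1) → (0,3).
  (1,0): now satisfied by earlier moves; stays.
  (1,1) → (0,0).
  (1,2): now satisfied by earlier moves; stays.
Resulting grid:
Q - P P
Q - P P
Q Q - P
All satisfied now.

0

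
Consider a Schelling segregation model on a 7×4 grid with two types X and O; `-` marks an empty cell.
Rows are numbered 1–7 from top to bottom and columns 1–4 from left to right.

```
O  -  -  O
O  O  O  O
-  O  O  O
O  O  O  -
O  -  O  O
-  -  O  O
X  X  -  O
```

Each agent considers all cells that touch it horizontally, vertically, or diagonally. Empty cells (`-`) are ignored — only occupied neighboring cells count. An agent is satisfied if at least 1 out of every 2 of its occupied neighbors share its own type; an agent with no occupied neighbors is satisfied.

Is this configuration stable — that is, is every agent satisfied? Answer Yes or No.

Yes

Row 1: (1,1)O 2/2 ok · (1,4)O 2/2 ok
Row 2: (2,1)O 3/3 ok · (2,2)O 5/5 ok · (2,3)O 6/6 ok · (2,4)O 4/4 ok
Row 3: (3,2)O 7/7 ok · (3,3)O 7/7 ok · (3,4)O 4/4 ok
Row 4: (4,1)O 3/3 ok · (4,2)O 6/6 ok · (4,3)O 6/6 ok
Row 5: (5,1)O 2/2 ok · (5,3)O 5/5 ok · (5,4)O 4/4 ok
Row 6: (6,3)O 4/5 ok · (6,4)O 4/4 ok
Row 7: (7,1)X 1/1 ok · (7,2)X 1/2 ok · (7,4)O 2/2 ok
All meet the threshold, so the configuration is stable.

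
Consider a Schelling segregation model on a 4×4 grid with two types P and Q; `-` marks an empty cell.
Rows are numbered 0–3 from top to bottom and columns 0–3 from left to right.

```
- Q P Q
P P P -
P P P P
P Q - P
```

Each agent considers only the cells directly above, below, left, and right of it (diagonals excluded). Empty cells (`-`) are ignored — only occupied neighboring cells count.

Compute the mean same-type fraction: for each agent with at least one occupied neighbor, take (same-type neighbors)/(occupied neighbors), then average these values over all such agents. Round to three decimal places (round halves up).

Row 0: (0,1)Q 0/2 · (0,2)P 1/3 · (0,3)Q 0/1
Row 1: (1,0)P 2/2 · (1,1)P 3/4 · (1,2)P 3/3
Row 2: (2,0)P 3/3 · (2,1)P 3/4 · (2,2)P 3/3 · (2,3)P 2/2
Row 3: (3,0)P 1/2 · (3,1)Q 0/2 · (3,3)P 1/1
Sum over 13 agents: 0/2 + 1/3 + 0/1 + 2/2 + 3/4 + 3/3 + 3/3 + 3/4 + 3/3 + 2/2 + 1/2 + 0/2 + 1/1 = 25/3; mean = 25/3 ÷ 13 = 25/39 = 0.641025… → 0.641.

0.641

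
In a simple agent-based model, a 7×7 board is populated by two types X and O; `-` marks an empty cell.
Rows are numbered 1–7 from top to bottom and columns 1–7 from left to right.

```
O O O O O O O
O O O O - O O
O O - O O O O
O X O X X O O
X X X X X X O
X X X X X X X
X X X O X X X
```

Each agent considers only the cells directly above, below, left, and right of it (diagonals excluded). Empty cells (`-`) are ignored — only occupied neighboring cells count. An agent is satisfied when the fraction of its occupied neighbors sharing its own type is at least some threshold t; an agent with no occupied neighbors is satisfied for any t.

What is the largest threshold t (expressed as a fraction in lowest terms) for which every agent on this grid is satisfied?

0/1

Row 1: (1,1)O 2/2 · (1,2)O 3/3 · (1,3)O 3/3 · (1,4)O 3/3 · (1,5)O 2/2 · (1,6)O 3/3 · (1,7)O 2/2
Row 2: (2,1)O 3/3 · (2,2)O 4/4 · (2,3)O 3/3 · (2,4)O 3/3 · (2,6)O 3/3 · (2,7)O 3/3
Row 3: (3,1)O 3/3 · (3,2)O 2/3 · (3,4)O 2/3 · (3,5)O 2/3 · (3,6)O 4/4 · (3,7)O 3/3
Row 4: (4,1)O 1/3 · (4,2)X 1/4 · (4,3)O 0/3 · (4,4)X 2/4 · (4,5)X 2/4 · (4,6)O 2/4 · (4,7)O 3/3
Row 5: (5,1)X 2/3 · (5,2)X 4/4 · (5,3)X 3/4 · (5,4)X 4/4 · (5,5)X 4/4 · (5,6)X 2/4 · (5,7)O 1/3
Row 6: (6,1)X 3/3 · (6,2)X 4/4 · (6,3)X 4/4 · (6,4)X 3/4 · (6,5)X 4/4 · (6,6)X 4/4 · (6,7)X 2/3
Row 7: (7,1)X 2/2 · (7,2)X 3/3 · (7,3)X 2/3 · (7,4)O 0/3 · (7,5)X 2/3 · (7,6)X 3/3 · (7,7)X 2/2
The smallest same-type fraction is 0/3 at (4,3), which reduces to 0/1. Any threshold above that leaves this agent unsatisfied.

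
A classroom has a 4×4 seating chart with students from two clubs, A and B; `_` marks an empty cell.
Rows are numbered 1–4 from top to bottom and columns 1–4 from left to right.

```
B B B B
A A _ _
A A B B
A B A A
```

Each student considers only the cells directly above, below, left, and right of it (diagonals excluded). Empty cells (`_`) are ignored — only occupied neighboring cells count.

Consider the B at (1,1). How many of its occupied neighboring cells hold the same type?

1

Occupied neighbors of (1,1): (2,1)=A, (1,2)=B.
Same type (B): 1 of 2.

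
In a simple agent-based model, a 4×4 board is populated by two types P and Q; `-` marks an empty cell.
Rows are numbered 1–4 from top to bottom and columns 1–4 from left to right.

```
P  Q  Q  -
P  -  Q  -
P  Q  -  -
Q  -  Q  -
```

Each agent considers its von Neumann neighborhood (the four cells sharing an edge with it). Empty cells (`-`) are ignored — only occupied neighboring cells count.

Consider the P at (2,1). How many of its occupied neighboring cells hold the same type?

2

Occupied neighbors of (2,1): (1,1)=P, (3,1)=P.
Same type (P): 2 of 2.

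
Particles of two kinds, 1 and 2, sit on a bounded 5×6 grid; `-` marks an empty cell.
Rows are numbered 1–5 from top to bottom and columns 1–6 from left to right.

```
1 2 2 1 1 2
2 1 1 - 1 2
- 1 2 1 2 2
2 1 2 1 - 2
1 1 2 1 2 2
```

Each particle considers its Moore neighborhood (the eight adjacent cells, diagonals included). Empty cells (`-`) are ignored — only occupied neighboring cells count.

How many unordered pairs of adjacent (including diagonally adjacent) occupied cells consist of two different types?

Scan each occupied cell's neighbors to the right and below (and the two forward diagonals) so each pair is counted once.
Row 1: 1(1,1)–2(1,2)≠ 1(1,1)–2(2,1)≠ 1(1,1)–1(2,2)= 2(1,2)–2(1,3)= 2(1,2)–1(2,2)≠ 2(1,2)–1(2,3)≠ 2(1,2)–2(2,1)= 2(1,3)–1(1,4)≠ 2(1,3)–1(2,3)≠ 2(1,3)–1(2,2)≠ 1(1,4)–1(1,5)= 1(1,4)–1(2,5)= 1(1,4)–1(2,3)= 1(1,5)–2(1,6)≠ 1(1,5)–1(2,5)= 1(1,5)–2(2,6)≠ 2(1,6)–2(2,6)= 2(1,6)–1(2,5)≠  → 10/18 unlike.
Row 2: 2(2,1)–1(2,2)≠ 2(2,1)–1(3,2)≠ 1(2,2)–1(2,3)= 1(2,2)–1(3,2)= 1(2,2)–2(3,3)≠ 1(2,3)–2(3,3)≠ 1(2,3)–1(3,4)= 1(2,3)–1(3,2)= 1(2,5)–2(2,6)≠ 1(2,5)–2(3,5)≠ 1(2,5)–2(3,6)≠ 1(2,5)–1(3,4)= 2(2,6)–2(3,6)= 2(2,6)–2(3,5)=  → 7/14 unlike.
Row 3: 1(3,2)–2(3,3)≠ 1(3,2)–1(4,2)= 1(3,2)–2(4,3)≠ 1(3,2)–2(4,1)≠ 2(3,3)–1(3,4)≠ 2(3,3)–2(4,3)= 2(3,3)–1(4,4)≠ 2(3,3)–1(4,2)≠ 1(3,4)–2(3,5)≠ 1(3,4)–1(4,4)= 1(3,4)–2(4,3)≠ 2(3,5)–2(3,6)= 2(3,5)–2(4,6)= 2(3,5)–1(4,4)≠ 2(3,6)–2(4,6)=  → 9/15 unlike.
Row 4: 2(4,1)–1(4,2)≠ 2(4,1)–1(5,1)≠ 2(4,1)–1(5,2)≠ 1(4,2)–2(4,3)≠ 1(4,2)–1(5,2)= 1(4,2)–2(5,3)≠ 1(4,2)–1(5,1)= 2(4,3)–1(4,4)≠ 2(4,3)–2(5,3)= 2(4,3)–1(5,4)≠ 2(4,3)–1(5,2)≠ 1(4,4)–1(5,4)= 1(4,4)–2(5,5)≠ 1(4,4)–2(5,3)≠ 2(4,6)–2(5,6)= 2(4,6)–2(5,5)=  → 10/16 unlike.
Row 5: 1(5,1)–1(5,2)= 1(5,2)–2(5,3)≠ 2(5,3)–1(5,4)≠ 1(5,4)–2(5,5)≠ 2(5,5)–2(5,6)=  → 3/5 unlike.
Total adjacent occupied pairs: 68; unlike-type pairs: 39.

39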